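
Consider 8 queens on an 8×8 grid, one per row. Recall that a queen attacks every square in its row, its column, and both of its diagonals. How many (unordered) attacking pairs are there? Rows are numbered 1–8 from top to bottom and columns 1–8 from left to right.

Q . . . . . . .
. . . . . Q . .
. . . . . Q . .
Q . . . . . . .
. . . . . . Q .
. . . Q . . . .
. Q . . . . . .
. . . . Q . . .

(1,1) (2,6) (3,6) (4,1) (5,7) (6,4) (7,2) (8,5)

Same column: (1,1)–(4,1) (column 1); (2,6)–(3,6) (column 6).
Same diagonal: (3,6)–(7,2) (|3−7| = |6−2| = 4); (4,1)–(8,5) (|4−8| = |1−5| = 4).
Total attacking pairs: 4.

4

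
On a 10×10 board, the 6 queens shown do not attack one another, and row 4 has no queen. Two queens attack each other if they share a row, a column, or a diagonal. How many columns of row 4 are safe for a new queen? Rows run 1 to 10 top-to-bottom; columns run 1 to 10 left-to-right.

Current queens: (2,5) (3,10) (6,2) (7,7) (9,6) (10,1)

1

(2,5) attacks row 4 at column 5 and diagonals 3, 7.
(3,10) attacks row 4 at column 10 and diagonals 9.
(6,2) attacks row 4 at column 2 and diagonals 4.
(7,7) attacks row 4 at column 7 and diagonals 4, 10.
(9,6) attacks row 4 at column 6 and diagonals 1.
(10,1) attacks row 4 at column 1 and diagonals 7.
Attacked columns: {1, 2, 3, 4, 5, 6, 7, 9, 10}. Safe: {8}.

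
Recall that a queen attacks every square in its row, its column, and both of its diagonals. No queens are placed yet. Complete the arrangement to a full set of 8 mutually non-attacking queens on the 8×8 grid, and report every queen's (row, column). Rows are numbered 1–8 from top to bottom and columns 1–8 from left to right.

Row 1: Safe: 1, 2, 3, 4, 5, 6, 7, 8. Place at column 4.
Row 2: attacked by (1,4)→{3,4,5}. Safe: 1, 2, 6, 7, 8. Place at column 7.
Row 3: attacked by (1,4)→{2,4,6}; (2,7)→{6,7,8}. Safe: 1, 3, 5. Place at column 5.
Row 4: attacked by (1,4)→{1,4,7}; (2,7)→{5,7}; (3,5)→{4,5,6}. Safe: 2, 3, 8. Place at column 2.
Row 5: attacked by (1,4)→{4,8}; (2,7)→{4,7}; (3,5)→{3,5,7}; (4,2)→{1,2,3}. Safe: 6. Place at column 6.
Row 6: attacked by (1,4)→{4}; (2,7)→{3,7}; (3,5)→{2,5,8}; (4,2)→{2,4}; (5,6)→{5,6,7}. Safe: 1. Place at column 1.
Row 7: attacked by (1,4)→{4}; (2,7)→{2,7}; (3,5)→{1,5}; (4,2)→{2,5}; (5,6)→{4,6,8}; (6,1)→{1,2}. Safe: 3. Place at column 3.
Row 8: attacked by (1,4)→{4}; (2,7)→{1,7}; (3,5)→{5}; (4,2)→{2,6}; (5,6)→{3,6}; (6,1)→{1,3}; (7,3)→{2,3,4}. Safe: 8. Place at column 8.
Columns [4, 7, 5, 2, 6, 1, 3, 8], r−c [-3, -5, -2, 2, -1, 5, 4, 0], r+c [5, 9, 8, 6, 11, 7, 10, 16] are all distinct, so no two queens attack.

(1,4) (2,7) (3,5) (4,2) (5,6) (6,1) (7,3) (8,8)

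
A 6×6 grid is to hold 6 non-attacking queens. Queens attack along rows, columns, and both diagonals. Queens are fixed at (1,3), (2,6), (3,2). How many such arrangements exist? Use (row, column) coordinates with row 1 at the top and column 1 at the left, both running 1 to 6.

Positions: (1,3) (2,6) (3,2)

1

Branch on row 4: col 5 → 1.
Sum: 1 = 1.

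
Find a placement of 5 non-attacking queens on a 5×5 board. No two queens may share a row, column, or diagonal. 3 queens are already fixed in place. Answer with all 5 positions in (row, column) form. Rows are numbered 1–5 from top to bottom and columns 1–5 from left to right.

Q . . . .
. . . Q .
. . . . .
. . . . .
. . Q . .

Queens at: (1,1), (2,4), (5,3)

(1,1) (2,4) (3,2) (4,5) (5,3)

Row 3: attacked by (1,1)→{1,3}; (2,4)→{3,4,5}; (5,3)→{1,3,5}. Safe: 2. Place at column 2.
Row 4: attacked by (1,1)→{1,4}; (2,4)→{2,4}; (3,2)→{1,2,3}; (5,3)→{2,3,4}. Safe: 5. Place at column 5.
Columns [1, 4, 2, 5, 3], r−c [0, -2, 1, -1, 2], r+c [2, 6, 5, 9, 8] are all distinct, so no two queens attack.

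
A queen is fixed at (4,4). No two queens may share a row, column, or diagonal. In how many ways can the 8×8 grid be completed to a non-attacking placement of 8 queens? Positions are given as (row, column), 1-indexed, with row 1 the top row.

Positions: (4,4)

Branch on row 1: col 2 → 1; col 3 → 1; col 5 → 4; col 6 → 2; col 8 → 0.
Sum: 1 + 1 + 4 + 2 + 0 = 8.

8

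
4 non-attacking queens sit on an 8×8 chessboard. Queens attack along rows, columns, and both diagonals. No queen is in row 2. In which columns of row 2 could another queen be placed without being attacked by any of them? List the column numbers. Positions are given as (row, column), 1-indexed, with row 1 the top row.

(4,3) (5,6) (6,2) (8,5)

columns 4, 7, 8

(4,3) attacks row 2 at column 3 and diagonals 1, 5.
(5,6) attacks row 2 at column 6 and diagonals 3.
(6,2) attacks row 2 at column 2 and diagonals 6.
(8,5) attacks row 2 at column 5.
Attacked columns: {1, 2, 3, 5, 6}. Safe: {4, 7, 8}.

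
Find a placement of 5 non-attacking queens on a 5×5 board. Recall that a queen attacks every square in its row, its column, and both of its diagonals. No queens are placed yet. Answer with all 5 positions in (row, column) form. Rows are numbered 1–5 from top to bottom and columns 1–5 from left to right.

(1,5) (2,2) (3,4) (4,1) (5,3)

Row 1: Safe: 1, 2, 3, 4, 5. Place at column 5.
Row 2: attacked by (1,5)→{4,5}. Safe: 1, 2, 3. Place at column 2.
Row 3: attacked by (1,5)→{3,5}; (2,2)→{1,2,3}. Safe: 4. Place at column 4.
Row 4: attacked by (1,5)→{2,5}; (2,2)→{2,4}; (3,4)→{3,4,5}. Safe: 1. Place at column 1.
Row 5: attacked by (1,5)→{1,5}; (2,2)→{2,5}; (3,4)→{2,4}; (4,1)→{1,2}. Safe: 3. Place at column 3.
Columns [5, 2, 4, 1, 3], r−c [-4, 0, -1, 3, 2], r+c [6, 4, 7, 5, 8] are all distinct, so no two queens attack.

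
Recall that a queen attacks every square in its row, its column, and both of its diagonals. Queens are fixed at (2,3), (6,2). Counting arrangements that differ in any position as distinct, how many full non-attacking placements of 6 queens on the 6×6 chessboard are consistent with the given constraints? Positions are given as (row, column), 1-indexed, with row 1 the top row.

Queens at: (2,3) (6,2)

1

Branch on row 1: col 1 → 0; col 5 → 1; col 6 → 0.
Sum: 0 + 1 + 0 = 1.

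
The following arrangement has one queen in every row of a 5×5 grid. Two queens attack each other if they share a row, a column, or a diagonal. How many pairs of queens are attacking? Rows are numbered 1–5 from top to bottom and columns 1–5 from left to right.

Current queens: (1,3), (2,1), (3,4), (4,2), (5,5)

All columns are distinct and no two queens satisfy |Δrow| = |Δcol|, so no pair attacks.

0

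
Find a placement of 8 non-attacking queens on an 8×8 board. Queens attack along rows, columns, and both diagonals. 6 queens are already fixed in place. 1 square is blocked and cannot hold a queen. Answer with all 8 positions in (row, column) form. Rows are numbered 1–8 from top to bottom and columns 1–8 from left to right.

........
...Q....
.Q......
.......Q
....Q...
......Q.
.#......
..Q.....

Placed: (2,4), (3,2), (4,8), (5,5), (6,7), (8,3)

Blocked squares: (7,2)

Row 1: attacked by (2,4)→{3,4,5}; (3,2)→{2,4}; (4,8)→{5,8}; (5,5)→{1,5}; (6,7)→{2,7}; (8,3)→{3}. Safe: 6. Place at column 6.
Row 7: attacked by (1,6)→{6}; (2,4)→{4}; (3,2)→{2,6}; (4,8)→{5,8}; (5,5)→{3,5,7}; (6,7)→{6,7,8}; (8,3)→{2,3,4}. Blocked: 2. Safe: 1. Place at column 1.
Columns [6, 4, 2, 8, 5, 7, 1, 3], r−c [-5, -2, 1, -4, 0, -1, 6, 5], r+c [7, 6, 5, 12, 10, 13, 8, 11] are all distinct, so no two queens attack.

(1,6) (2,4) (3,2) (4,8) (5,5) (6,7) (7,1) (8,3)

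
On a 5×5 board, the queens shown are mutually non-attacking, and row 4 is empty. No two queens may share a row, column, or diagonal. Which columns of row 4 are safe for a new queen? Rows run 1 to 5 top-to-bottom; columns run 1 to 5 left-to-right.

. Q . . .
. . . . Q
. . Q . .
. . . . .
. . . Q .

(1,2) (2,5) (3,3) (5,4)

(1,2) attacks row 4 at column 2 and diagonals 5.
(2,5) attacks row 4 at column 5 and diagonals 3.
(3,3) attacks row 4 at column 3 and diagonals 2, 4.
(5,4) attacks row 4 at column 4 and diagonals 3, 5.
Attacked columns: {2, 3, 4, 5}. Safe: {1}.

columns 1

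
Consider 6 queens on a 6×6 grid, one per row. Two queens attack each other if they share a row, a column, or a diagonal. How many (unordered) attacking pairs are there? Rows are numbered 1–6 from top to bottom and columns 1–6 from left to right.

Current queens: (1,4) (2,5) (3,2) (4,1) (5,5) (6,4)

Same column: (1,4)–(6,4) (column 4); (2,5)–(5,5) (column 5).
Same diagonal: (1,4)–(2,5) (|1−2| = |4−5| = 1); (1,4)–(3,2) (|1−3| = |4−2| = 2); (1,4)–(4,1) (|1−4| = |4−1| = 3); (3,2)–(4,1) (|3−4| = |2−1| = 1); (5,5)–(6,4) (|5−6| = |5−4| = 1).
Total attacking pairs: 7.

7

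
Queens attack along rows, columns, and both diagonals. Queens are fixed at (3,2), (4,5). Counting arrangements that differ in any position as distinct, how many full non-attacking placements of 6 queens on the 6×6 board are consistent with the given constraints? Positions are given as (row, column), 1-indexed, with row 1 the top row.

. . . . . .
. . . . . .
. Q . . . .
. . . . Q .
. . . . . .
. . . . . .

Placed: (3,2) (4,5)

1

Branch on row 1: col 1 → 0; col 3 → 1; col 6 → 0.
Sum: 0 + 1 + 0 = 1.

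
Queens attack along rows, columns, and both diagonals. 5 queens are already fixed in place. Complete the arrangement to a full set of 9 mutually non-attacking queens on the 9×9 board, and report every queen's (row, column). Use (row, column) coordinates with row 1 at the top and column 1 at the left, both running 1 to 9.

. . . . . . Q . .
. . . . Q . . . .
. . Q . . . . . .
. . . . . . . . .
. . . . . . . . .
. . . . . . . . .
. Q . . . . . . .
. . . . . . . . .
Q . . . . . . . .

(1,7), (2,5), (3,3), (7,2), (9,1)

Row 4: attacked by (1,7)→{4,7}; (2,5)→{3,5,7}; (3,3)→{2,3,4}; (7,2)→{2,5}; (9,1)→{1,6}. Safe: 8, 9. Place at column 9.
Row 5: attacked by (1,7)→{3,7}; (2,5)→{2,5,8}; (3,3)→{1,3,5}; (4,9)→{8,9}; (7,2)→{2,4}; (9,1)→{1,5}. Safe: 6. Place at column 6.
Row 6: attacked by (1,7)→{2,7}; (2,5)→{1,5,9}; (3,3)→{3,6}; (4,9)→{7,9}; (5,6)→{5,6,7}; (7,2)→{1,2,3}; (9,1)→{1,4}. Safe: 8. Place at column 8.
Row 8: attacked by (1,7)→{7}; (2,5)→{5}; (3,3)→{3,8}; (4,9)→{5,9}; (5,6)→{3,6,9}; (6,8)→{6,8}; (7,2)→{1,2,3}; (9,1)→{1,2}. Safe: 4. Place at column 4.
Columns [7, 5, 3, 9, 6, 8, 2, 4, 1], r−c [-6, -3, 0, -5, -1, -2, 5, 4, 8], r+c [8, 7, 6, 13, 11, 14, 9, 12, 10] are all distinct, so no two queens attack.

(1,7) (2,5) (3,3) (4,9) (5,6) (6,8) (7,2) (8,4) (9,1)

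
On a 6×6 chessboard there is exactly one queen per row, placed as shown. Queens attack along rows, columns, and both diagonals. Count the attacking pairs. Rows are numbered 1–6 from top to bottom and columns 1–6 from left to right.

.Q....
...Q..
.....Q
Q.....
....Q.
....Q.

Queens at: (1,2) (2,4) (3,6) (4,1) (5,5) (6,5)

1

Same column: (5,5)–(6,5) (column 5).
Total attacking pairs: 1.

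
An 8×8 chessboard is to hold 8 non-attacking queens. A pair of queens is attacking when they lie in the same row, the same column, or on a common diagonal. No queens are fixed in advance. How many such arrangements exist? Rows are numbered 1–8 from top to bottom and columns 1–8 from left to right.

92

Branch on row 1: col 1 → 4; col 2 → 8; col 3 → 16; col 4 → 18; col 5 → 18; col 6 → 16; col 7 → 8; col 8 → 4.
Sum: 4 + 8 + 16 + 18 + 18 + 16 + 8 + 4 = 92.
(This is the classic 8-queens count.)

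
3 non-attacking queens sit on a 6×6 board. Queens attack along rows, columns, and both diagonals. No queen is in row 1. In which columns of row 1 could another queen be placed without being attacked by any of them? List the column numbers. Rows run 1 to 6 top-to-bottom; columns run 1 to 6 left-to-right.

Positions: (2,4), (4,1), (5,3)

columns 2, 6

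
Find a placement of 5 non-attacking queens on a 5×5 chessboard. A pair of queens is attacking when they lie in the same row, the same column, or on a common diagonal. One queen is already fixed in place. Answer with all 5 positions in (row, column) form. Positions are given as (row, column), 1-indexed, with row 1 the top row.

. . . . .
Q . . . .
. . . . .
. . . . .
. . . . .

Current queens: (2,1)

(1,3) (2,1) (3,4) (4,2) (5,5)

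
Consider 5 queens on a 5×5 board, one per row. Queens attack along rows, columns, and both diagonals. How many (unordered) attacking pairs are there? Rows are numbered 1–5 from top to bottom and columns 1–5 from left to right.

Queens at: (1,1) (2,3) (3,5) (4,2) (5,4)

All columns are distinct and no two queens satisfy |Δrow| = |Δcol|, so no pair attacks.

0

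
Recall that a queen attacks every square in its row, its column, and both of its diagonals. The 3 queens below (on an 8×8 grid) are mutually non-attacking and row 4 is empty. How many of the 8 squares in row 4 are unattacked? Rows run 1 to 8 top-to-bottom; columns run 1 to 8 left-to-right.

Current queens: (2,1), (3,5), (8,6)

2

(2,1) attacks row 4 at column 1 and diagonals 3.
(3,5) attacks row 4 at column 5 and diagonals 4, 6.
(8,6) attacks row 4 at column 6 and diagonals 2.
Attacked columns: {1, 2, 3, 4, 5, 6}. Safe: {7, 8}.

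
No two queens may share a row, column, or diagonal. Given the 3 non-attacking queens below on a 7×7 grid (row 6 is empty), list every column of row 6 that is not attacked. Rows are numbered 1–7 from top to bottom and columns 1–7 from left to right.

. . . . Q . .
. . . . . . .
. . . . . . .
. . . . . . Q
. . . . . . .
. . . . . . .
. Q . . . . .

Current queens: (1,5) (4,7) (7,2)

(1,5) attacks row 6 at column 5.
(4,7) attacks row 6 at column 7 and diagonals 5.
(7,2) attacks row 6 at column 2 and diagonals 1, 3.
Attacked columns: {1, 2, 3, 5, 7}. Safe: {4, 6}.

columns 4, 6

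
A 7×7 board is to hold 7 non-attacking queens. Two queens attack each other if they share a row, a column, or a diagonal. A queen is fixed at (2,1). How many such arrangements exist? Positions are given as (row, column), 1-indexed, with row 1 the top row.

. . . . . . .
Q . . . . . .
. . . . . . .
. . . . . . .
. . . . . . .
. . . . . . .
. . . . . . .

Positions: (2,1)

7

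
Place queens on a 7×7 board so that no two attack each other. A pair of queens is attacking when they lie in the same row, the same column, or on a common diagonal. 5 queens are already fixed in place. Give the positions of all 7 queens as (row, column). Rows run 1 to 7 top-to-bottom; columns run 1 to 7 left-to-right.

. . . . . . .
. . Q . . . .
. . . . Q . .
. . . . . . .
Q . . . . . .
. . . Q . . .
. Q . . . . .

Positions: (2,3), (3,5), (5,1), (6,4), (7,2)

(1,6) (2,3) (3,5) (4,7) (5,1) (6,4) (7,2)

Row 1: attacked by (2,3)→{2,3,4}; (3,5)→{3,5,7}; (5,1)→{1,5}; (6,4)→{4}; (7,2)→{2}. Safe: 6. Place at column 6.
Row 4: attacked by (1,6)→{3,6}; (2,3)→{1,3,5}; (3,5)→{4,5,6}; (5,1)→{1,2}; (6,4)→{2,4,6}; (7,2)→{2,5}. Safe: 7. Place at column 7.
Columns [6, 3, 5, 7, 1, 4, 2], r−c [-5, -1, -2, -3, 4, 2, 5], r+c [7, 5, 8, 11, 6, 10, 9] are all distinct, so no two queens attack.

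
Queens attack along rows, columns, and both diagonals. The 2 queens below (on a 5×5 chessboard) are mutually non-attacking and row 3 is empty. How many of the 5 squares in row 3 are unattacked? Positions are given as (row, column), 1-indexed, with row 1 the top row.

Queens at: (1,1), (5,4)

1

(1,1) attacks row 3 at column 1 and diagonals 3.
(5,4) attacks row 3 at column 4 and diagonals 2.
Attacked columns: {1, 2, 3, 4}. Safe: {5}.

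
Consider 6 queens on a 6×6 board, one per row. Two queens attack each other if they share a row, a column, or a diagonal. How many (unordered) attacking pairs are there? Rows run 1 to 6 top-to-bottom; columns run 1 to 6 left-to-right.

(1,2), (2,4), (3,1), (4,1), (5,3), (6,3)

4

Same column: (3,1)–(4,1) (column 1); (5,3)–(6,3) (column 3).
Same diagonal: (3,1)–(5,3) (|3−5| = |1−3| = 2); (4,1)–(6,3) (|4−6| = |1−3| = 2).
Total attacking pairs: 4.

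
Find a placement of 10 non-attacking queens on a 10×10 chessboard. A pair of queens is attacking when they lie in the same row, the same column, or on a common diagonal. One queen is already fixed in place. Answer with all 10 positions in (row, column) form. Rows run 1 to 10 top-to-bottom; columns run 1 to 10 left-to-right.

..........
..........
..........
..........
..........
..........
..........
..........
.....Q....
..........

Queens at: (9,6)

(1,10) (2,5) (3,2) (4,8) (5,3) (6,7) (7,9) (8,1) (9,6) (10,4)

Row 1: attacked by (9,6)→{6}. Safe: 1, 2, 3, 4, 5, 7, 8, 9, 10. Place at column 10.
Row 2: attacked by (1,10)→{9,10}; (9,6)→{6}. Safe: 1, 2, 3, 4, 5, 7, 8. Place at column 5.
Row 3: attacked by (1,10)→{8,10}; (2,5)→{4,5,6}; (9,6)→{6}. Safe: 1, 2, 3, 7, 9. Place at column 2.
Row 4: attacked by (1,10)→{7,10}; (2,5)→{3,5,7}; (3,2)→{1,2,3}; (9,6)→{1,6}. Safe: 4, 8, 9. Place at column 8.
Row 5: attacked by (1,10)→{6,10}; (2,5)→{2,5,8}; (3,2)→{2,4}; (4,8)→{7,8,9}; (9,6)→{2,6,10}. Safe: 1, 3. Place at column 3.
Row 6: attacked by (1,10)→{5,10}; (2,5)→{1,5,9}; (3,2)→{2,5}; (4,8)→{6,8,10}; (5,3)→{2,3,4}; (9,6)→{3,6,9}. Safe: 7. Place at column 7.
Row 7: attacked by (1,10)→{4,10}; (2,5)→{5,10}; (3,2)→{2,6}; (4,8)→{5,8}; (5,3)→{1,3,5}; (6,7)→{6,7,8}; (9,6)→{4,6,8}. Safe: 9. Place at column 9.
Row 8: attacked by (1,10)→{3,10}; (2,5)→{5}; (3,2)→{2,7}; (4,8)→{4,8}; (5,3)→{3,6}; (6,7)→{5,7,9}; (7,9)→{8,9,10}; (9,6)→{5,6,7}. Safe: 1. Place at column 1.
Row 10: attacked by (1,10)→{1,10}; (2,5)→{5}; (3,2)→{2,9}; (4,8)→{2,8}; (5,3)→{3,8}; (6,7)→{3,7}; (7,9)→{6,9}; (8,1)→{1,3}; (9,6)→{5,6,7}. Safe: 4. Place at column 4.
Columns [10, 5, 2, 8, 3, 7, 9, 1, 6, 4], r−c [-9, -3, 1, -4, 2, -1, -2, 7, 3, 6], r+c [11, 7, 5, 12, 8, 13, 16, 9, 15, 14] are all distinct, so no two queens attack.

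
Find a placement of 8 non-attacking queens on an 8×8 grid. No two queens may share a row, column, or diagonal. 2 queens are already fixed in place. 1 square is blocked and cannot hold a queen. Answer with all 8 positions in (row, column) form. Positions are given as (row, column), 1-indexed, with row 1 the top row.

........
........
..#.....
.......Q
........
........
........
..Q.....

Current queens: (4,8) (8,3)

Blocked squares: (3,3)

(1,2) (2,7) (3,5) (4,8) (5,1) (6,4) (7,6) (8,3)

Row 1: attacked by (4,8)→{5,8}; (8,3)→{3}. Safe: 1, 2, 4, 6, 7. Place at column 2.
Row 2: attacked by (1,2)→{1,2,3}; (4,8)→{6,8}; (8,3)→{3}. Safe: 4, 5, 7. Place at column 7.
Row 3: attacked by (1,2)→{2,4}; (2,7)→{6,7,8}; (4,8)→{7,8}; (8,3)→{3,8}. Blocked: 3. Safe: 1, 5. Place at column 5.
Row 5: attacked by (1,2)→{2,6}; (2,7)→{4,7}; (3,5)→{3,5,7}; (4,8)→{7,8}; (8,3)→{3,6}. Safe: 1. Place at column 1.
Row 6: attacked by (1,2)→{2,7}; (2,7)→{3,7}; (3,5)→{2,5,8}; (4,8)→{6,8}; (5,1)→{1,2}; (8,3)→{1,3,5}. Safe: 4. Place at column 4.
Row 7: attacked by (1,2)→{2,8}; (2,7)→{2,7}; (3,5)→{1,5}; (4,8)→{5,8}; (5,1)→{1,3}; (6,4)→{3,4,5}; (8,3)→{2,3,4}. Safe: 6. Place at column 6.
Columns [2, 7, 5, 8, 1, 4, 6, 3], r−c [-1, -5, -2, -4, 4, 2, 1, 5], r+c [3, 9, 8, 12, 6, 10, 13, 11] are all distinct, so no two queens attack.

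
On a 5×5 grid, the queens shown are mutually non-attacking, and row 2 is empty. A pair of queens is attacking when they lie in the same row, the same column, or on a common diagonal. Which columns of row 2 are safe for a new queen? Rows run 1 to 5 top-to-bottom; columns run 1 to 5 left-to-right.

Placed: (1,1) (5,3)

columns 4, 5

(1,1) attacks row 2 at column 1 and diagonals 2.
(5,3) attacks row 2 at column 3.
Attacked columns: {1, 2, 3}. Safe: {4, 5}.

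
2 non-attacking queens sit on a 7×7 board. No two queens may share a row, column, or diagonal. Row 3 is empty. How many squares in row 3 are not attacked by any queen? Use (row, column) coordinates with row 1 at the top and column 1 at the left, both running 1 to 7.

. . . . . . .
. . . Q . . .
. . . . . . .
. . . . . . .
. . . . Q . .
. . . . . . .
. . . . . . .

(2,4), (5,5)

3

(2,4) attacks row 3 at column 4 and diagonals 3, 5.
(5,5) attacks row 3 at column 5 and diagonals 3, 7.
Attacked columns: {3, 4, 5, 7}. Safe: {1, 2, 6}.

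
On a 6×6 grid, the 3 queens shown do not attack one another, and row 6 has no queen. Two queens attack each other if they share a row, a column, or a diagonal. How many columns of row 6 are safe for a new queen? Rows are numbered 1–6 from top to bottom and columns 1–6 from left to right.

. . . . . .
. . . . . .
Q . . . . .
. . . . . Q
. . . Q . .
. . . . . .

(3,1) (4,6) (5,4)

1

(3,1) attacks row 6 at column 1 and diagonals 4.
(4,6) attacks row 6 at column 6 and diagonals 4.
(5,4) attacks row 6 at column 4 and diagonals 3, 5.
Attacked columns: {1, 3, 4, 5, 6}. Safe: {2}.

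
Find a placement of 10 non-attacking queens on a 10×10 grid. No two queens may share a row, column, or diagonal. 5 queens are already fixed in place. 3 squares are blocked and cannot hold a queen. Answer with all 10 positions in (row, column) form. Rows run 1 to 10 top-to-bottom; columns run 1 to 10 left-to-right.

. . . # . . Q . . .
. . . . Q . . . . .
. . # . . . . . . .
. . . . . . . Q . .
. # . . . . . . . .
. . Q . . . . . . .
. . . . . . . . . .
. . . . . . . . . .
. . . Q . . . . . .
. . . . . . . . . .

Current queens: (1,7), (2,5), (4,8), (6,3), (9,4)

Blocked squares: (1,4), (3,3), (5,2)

Row 3: attacked by (1,7)→{5,7,9}; (2,5)→{4,5,6}; (4,8)→{7,8,9}; (6,3)→{3,6}; (9,4)→{4,10}. Blocked: 3. Safe: 1, 2. Place at column 1.
Row 5: attacked by (1,7)→{3,7}; (2,5)→{2,5,8}; (3,1)→{1,3}; (4,8)→{7,8,9}; (6,3)→{2,3,4}; (9,4)→{4,8}. Blocked: 2. Safe: 6, 10. Place at column 6.
Row 7: attacked by (1,7)→{1,7}; (2,5)→{5,10}; (3,1)→{1,5}; (4,8)→{5,8}; (5,6)→{4,6,8}; (6,3)→{2,3,4}; (9,4)→{2,4,6}. Safe: 9. Place at column 9.
Row 8: attacked by (1,7)→{7}; (2,5)→{5}; (3,1)→{1,6}; (4,8)→{4,8}; (5,6)→{3,6,9}; (6,3)→{1,3,5}; (7,9)→{8,9,10}; (9,4)→{3,4,5}. Safe: 2. Place at column 2.
Row 10: attacked by (1,7)→{7}; (2,5)→{5}; (3,1)→{1,8}; (4,8)→{2,8}; (5,6)→{1,6}; (6,3)→{3,7}; (7,9)→{6,9}; (8,2)→{2,4}; (9,4)→{3,4,5}. Safe: 10. Place at column 10.
Columns [7, 5, 1, 8, 6, 3, 9, 2, 4, 10], r−c [-6, -3, 2, -4, -1, 3, -2, 6, 5, 0], r+c [8, 7, 4, 12, 11, 9, 16, 10, 13, 20] are all distinct, so no two queens attack.

(1,7) (2,5) (3,1) (4,8) (5,6) (6,3) (7,9) (8,2) (9,4) (10,10)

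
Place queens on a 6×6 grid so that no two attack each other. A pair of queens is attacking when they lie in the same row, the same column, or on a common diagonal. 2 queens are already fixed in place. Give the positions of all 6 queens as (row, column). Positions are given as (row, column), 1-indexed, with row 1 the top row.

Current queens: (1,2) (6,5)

(1,2) (2,4) (3,6) (4,1) (5,3) (6,5)

Row 2: attacked by (1,2)→{1,2,3}; (6,5)→{1,5}. Safe: 4, 6. Place at column 4.
Row 3: attacked by (1,2)→{2,4}; (2,4)→{3,4,5}; (6,5)→{2,5}. Safe: 1, 6. Place at column 6.
Row 4: attacked by (1,2)→{2,5}; (2,4)→{2,4,6}; (3,6)→{5,6}; (6,5)→{3,5}. Safe: 1. Place at column 1.
Row 5: attacked by (1,2)→{2,6}; (2,4)→{1,4}; (3,6)→{4,6}; (4,1)→{1,2}; (6,5)→{4,5,6}. Safe: 3. Place at column 3.
Columns [2, 4, 6, 1, 3, 5], r−c [-1, -2, -3, 3, 2, 1], r+c [3, 6, 9, 5, 8, 11] are all distinct, so no two queens attack.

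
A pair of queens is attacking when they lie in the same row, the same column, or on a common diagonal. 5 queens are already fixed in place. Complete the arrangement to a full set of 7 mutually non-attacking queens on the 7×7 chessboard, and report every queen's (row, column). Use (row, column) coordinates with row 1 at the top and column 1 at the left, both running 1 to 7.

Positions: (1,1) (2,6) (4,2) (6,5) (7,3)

Row 3: attacked by (1,1)→{1,3}; (2,6)→{5,6,7}; (4,2)→{1,2,3}; (6,5)→{2,5}; (7,3)→{3,7}. Safe: 4. Place at column 4.
Row 5: attacked by (1,1)→{1,5}; (2,6)→{3,6}; (3,4)→{2,4,6}; (4,2)→{1,2,3}; (6,5)→{4,5,6}; (7,3)→{1,3,5}. Safe: 7. Place at column 7.
Columns [1, 6, 4, 2, 7, 5, 3], r−c [0, -4, -1, 2, -2, 1, 4], r+c [2, 8, 7, 6, 12, 11, 10] are all distinct, so no two queens attack.

(1,1) (2,6) (3,4) (4,2) (5,7) (6,5) (7,3)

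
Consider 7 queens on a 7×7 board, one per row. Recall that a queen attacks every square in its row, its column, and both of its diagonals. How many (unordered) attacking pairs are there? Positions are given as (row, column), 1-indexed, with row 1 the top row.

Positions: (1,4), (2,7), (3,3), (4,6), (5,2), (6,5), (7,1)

0

All columns are distinct and no two queens satisfy |Δrow| = |Δcol|, so no pair attacks.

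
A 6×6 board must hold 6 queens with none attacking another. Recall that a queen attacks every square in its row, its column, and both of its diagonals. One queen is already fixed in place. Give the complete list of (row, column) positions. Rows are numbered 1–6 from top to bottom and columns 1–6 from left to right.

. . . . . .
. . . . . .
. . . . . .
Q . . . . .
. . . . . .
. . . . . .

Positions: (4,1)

(1,2) (2,4) (3,6) (4,1) (5,3) (6,5)

Row 1: attacked by (4,1)→{1,4}. Safe: 2, 3, 5, 6. Place at column 2.
Row 2: attacked by (1,2)→{1,2,3}; (4,1)→{1,3}. Safe: 4, 5, 6. Place at column 4.
Row 3: attacked by (1,2)→{2,4}; (2,4)→{3,4,5}; (4,1)→{1,2}. Safe: 6. Place at column 6.
Row 5: attacked by (1,2)→{2,6}; (2,4)→{1,4}; (3,6)→{4,6}; (4,1)→{1,2}. Safe: 3, 5. Place at column 3.
Row 6: attacked by (1,2)→{2}; (2,4)→{4}; (3,6)→{3,6}; (4,1)→{1,3}; (5,3)→{2,3,4}. Safe: 5. Place at column 5.
Columns [2, 4, 6, 1, 3, 5], r−c [-1, -2, -3, 3, 2, 1], r+c [3, 6, 9, 5, 8, 11] are all distinct, so no two queens attack.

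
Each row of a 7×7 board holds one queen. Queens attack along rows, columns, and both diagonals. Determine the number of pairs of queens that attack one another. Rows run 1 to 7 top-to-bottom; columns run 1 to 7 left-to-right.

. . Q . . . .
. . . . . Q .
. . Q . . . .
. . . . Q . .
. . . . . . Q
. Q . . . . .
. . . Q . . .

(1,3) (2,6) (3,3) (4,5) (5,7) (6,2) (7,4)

Same column: (1,3)–(3,3) (column 3).
Same diagonal: (1,3)–(5,7) (|1−5| = |3−7| = 4); (2,6)–(6,2) (|2−6| = |6−2| = 4).
Total attacking pairs: 3.

3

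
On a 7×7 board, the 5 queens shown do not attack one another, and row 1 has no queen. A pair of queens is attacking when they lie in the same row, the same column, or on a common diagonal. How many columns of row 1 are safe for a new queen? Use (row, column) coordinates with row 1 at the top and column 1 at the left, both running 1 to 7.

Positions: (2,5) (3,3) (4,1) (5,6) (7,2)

1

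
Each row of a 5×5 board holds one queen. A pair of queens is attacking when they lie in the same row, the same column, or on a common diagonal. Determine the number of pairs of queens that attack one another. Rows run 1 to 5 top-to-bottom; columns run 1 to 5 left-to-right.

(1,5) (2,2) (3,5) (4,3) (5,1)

2

Same column: (1,5)–(3,5) (column 5).
Same diagonal: (1,5)–(5,1) (|1−5| = |5−1| = 4).
Total attacking pairs: 2.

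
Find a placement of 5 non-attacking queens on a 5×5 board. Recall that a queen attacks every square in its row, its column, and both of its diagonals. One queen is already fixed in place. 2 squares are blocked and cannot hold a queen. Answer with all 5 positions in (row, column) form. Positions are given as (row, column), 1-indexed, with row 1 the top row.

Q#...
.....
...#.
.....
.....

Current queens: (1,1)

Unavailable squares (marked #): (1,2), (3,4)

Row 2: attacked by (1,1)→{1,2}. Safe: 3, 4, 5. Place at column 4.
Row 3: attacked by (1,1)→{1,3}; (2,4)→{3,4,5}. Blocked: 4. Safe: 2. Place at column 2.
Row 4: attacked by (1,1)→{1,4}; (2,4)→{2,4}; (3,2)→{1,2,3}. Safe: 5. Place at column 5.
Row 5: attacked by (1,1)→{1,5}; (2,4)→{1,4}; (3,2)→{2,4}; (4,5)→{4,5}. Safe: 3. Place at column 3.
Columns [1, 4, 2, 5, 3], r−c [0, -2, 1, -1, 2], r+c [2, 6, 5, 9, 8] are all distinct, so no two queens attack.

(1,1) (2,4) (3,2) (4,5) (5,3)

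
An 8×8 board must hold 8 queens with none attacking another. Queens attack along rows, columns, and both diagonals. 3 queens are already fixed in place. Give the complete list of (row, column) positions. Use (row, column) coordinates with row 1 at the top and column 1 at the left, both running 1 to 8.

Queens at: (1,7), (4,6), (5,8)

Row 2: attacked by (1,7)→{6,7,8}; (4,6)→{4,6,8}; (5,8)→{5,8}. Safe: 1, 2, 3. Place at column 3.
Row 3: attacked by (1,7)→{5,7}; (2,3)→{2,3,4}; (4,6)→{5,6,7}; (5,8)→{6,8}. Safe: 1. Place at column 1.
Row 6: attacked by (1,7)→{2,7}; (2,3)→{3,7}; (3,1)→{1,4}; (4,6)→{4,6,8}; (5,8)→{7,8}. Safe: 5. Place at column 5.
Row 7: attacked by (1,7)→{1,7}; (2,3)→{3,8}; (3,1)→{1,5}; (4,6)→{3,6}; (5,8)→{6,8}; (6,5)→{4,5,6}. Safe: 2. Place at column 2.
Row 8: attacked by (1,7)→{7}; (2,3)→{3}; (3,1)→{1,6}; (4,6)→{2,6}; (5,8)→{5,8}; (6,5)→{3,5,7}; (7,2)→{1,2,3}. Safe: 4. Place at column 4.
Columns [7, 3, 1, 6, 8, 5, 2, 4], r−c [-6, -1, 2, -2, -3, 1, 5, 4], r+c [8, 5, 4, 10, 13, 11, 9, 12] are all distinct, so no two queens attack.

(1,7) (2,3) (3,1) (4,6) (5,8) (6,5) (7,2) (8,4)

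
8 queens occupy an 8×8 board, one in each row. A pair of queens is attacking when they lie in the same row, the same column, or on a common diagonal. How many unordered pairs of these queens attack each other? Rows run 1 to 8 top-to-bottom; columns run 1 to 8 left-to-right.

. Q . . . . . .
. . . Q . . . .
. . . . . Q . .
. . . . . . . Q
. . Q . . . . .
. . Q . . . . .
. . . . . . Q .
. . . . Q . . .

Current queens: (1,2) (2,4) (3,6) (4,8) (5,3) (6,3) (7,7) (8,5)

3

Same column: (5,3)–(6,3) (column 3).
Same diagonal: (3,6)–(6,3) (|3−6| = |6−3| = 3); (6,3)–(8,5) (|6−8| = |3−5| = 2).
Total attacking pairs: 3.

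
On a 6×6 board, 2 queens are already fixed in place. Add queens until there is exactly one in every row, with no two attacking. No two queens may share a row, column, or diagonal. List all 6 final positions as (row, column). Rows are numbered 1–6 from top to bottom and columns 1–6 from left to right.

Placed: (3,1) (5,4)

(1,5) (2,3) (3,1) (4,6) (5,4) (6,2)

Row 1: attacked by (3,1)→{1,3}; (5,4)→{4}. Safe: 2, 5, 6. Place at column 5.
Row 2: attacked by (1,5)→{4,5,6}; (3,1)→{1,2}; (5,4)→{1,4}. Safe: 3. Place at column 3.
Row 4: attacked by (1,5)→{2,5}; (2,3)→{1,3,5}; (3,1)→{1,2}; (5,4)→{3,4,5}. Safe: 6. Place at column 6.
Row 6: attacked by (1,5)→{5}; (2,3)→{3}; (3,1)→{1,4}; (4,6)→{4,6}; (5,4)→{3,4,5}. Safe: 2. Place at column 2.
Columns [5, 3, 1, 6, 4, 2], r−c [-4, -1, 2, -2, 1, 4], r+c [6, 5, 4, 10, 9, 8] are all distinct, so no two queens attack.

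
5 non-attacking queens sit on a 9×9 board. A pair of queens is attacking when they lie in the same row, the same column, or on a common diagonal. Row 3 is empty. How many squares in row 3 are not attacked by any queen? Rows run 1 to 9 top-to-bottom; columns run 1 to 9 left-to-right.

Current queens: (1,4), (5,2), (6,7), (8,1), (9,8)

3

(1,4) attacks row 3 at column 4 and diagonals 2, 6.
(5,2) attacks row 3 at column 2 and diagonals 4.
(6,7) attacks row 3 at column 7 and diagonals 4.
(8,1) attacks row 3 at column 1 and diagonals 6.
(9,8) attacks row 3 at column 8 and diagonals 2.
Attacked columns: {1, 2, 4, 6, 7, 8}. Safe: {3, 5, 9}.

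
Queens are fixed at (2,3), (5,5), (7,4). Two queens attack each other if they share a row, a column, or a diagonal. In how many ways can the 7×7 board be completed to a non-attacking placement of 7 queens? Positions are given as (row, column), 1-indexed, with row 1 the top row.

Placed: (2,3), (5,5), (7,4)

1

Branch on row 1: col 6 → 0; col 7 → 1.
Sum: 0 + 1 = 1.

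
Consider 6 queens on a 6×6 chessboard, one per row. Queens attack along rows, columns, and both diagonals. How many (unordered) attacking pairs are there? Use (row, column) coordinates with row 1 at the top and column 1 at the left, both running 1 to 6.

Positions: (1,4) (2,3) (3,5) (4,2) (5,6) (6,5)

Same column: (3,5)–(6,5) (column 5).
Same diagonal: (1,4)–(2,3) (|1−2| = |4−3| = 1); (2,3)–(5,6) (|2−5| = |3−6| = 3); (5,6)–(6,5) (|5−6| = |6−5| = 1).
Total attacking pairs: 4.

4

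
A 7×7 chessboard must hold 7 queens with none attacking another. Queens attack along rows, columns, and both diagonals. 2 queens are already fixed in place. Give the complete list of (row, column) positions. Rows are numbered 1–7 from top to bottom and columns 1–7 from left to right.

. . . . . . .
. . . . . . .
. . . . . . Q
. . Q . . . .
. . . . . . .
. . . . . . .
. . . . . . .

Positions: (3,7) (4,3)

Row 1: attacked by (3,7)→{5,7}; (4,3)→{3,6}. Safe: 1, 2, 4. Place at column 1.
Row 2: attacked by (1,1)→{1,2}; (3,7)→{6,7}; (4,3)→{1,3,5}. Safe: 4. Place at column 4.
Row 5: attacked by (1,1)→{1,5}; (2,4)→{1,4,7}; (3,7)→{5,7}; (4,3)→{2,3,4}. Safe: 6. Place at column 6.
Row 6: attacked by (1,1)→{1,6}; (2,4)→{4}; (3,7)→{4,7}; (4,3)→{1,3,5}; (5,6)→{5,6,7}. Safe: 2. Place at column 2.
Row 7: attacked by (1,1)→{1,7}; (2,4)→{4}; (3,7)→{3,7}; (4,3)→{3,6}; (5,6)→{4,6}; (6,2)→{1,2,3}. Safe: 5. Place at column 5.
Columns [1, 4, 7, 3, 6, 2, 5], r−c [0, -2, -4, 1, -1, 4, 2], r+c [2, 6, 10, 7, 11, 8, 12] are all distinct, so no two queens attack.

(1,1) (2,4) (3,7) (4,3) (5,6) (6,2) (7,5)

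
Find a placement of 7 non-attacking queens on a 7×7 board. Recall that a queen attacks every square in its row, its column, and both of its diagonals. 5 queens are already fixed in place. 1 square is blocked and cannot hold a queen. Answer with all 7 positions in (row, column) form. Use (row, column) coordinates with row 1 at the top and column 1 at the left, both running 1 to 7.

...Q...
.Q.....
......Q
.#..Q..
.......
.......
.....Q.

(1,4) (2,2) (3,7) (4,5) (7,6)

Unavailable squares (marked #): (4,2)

(1,4) (2,2) (3,7) (4,5) (5,3) (6,1) (7,6)

Row 5: attacked by (1,4)→{4}; (2,2)→{2,5}; (3,7)→{5,7}; (4,5)→{4,5,6}; (7,6)→{4,6}. Safe: 1, 3. Place at column 3.
Row 6: attacked by (1,4)→{4}; (2,2)→{2,6}; (3,7)→{4,7}; (4,5)→{3,5,7}; (5,3)→{2,3,4}; (7,6)→{5,6,7}. Safe: 1. Place at column 1.
Columns [4, 2, 7, 5, 3, 1, 6], r−c [-3, 0, -4, -1, 2, 5, 1], r+c [5, 4, 10, 9, 8, 7, 13] are all distinct, so no two queens attack.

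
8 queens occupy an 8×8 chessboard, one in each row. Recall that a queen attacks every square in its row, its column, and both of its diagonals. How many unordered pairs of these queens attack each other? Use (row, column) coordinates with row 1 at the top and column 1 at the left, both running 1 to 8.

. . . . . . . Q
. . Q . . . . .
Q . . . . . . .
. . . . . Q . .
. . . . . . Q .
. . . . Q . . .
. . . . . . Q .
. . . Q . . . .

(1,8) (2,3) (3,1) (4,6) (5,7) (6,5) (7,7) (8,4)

3

Same column: (5,7)–(7,7) (column 7).
Same diagonal: (4,6)–(5,7) (|4−5| = |6−7| = 1); (5,7)–(8,4) (|5−8| = |7−4| = 3).
Total attacking pairs: 3.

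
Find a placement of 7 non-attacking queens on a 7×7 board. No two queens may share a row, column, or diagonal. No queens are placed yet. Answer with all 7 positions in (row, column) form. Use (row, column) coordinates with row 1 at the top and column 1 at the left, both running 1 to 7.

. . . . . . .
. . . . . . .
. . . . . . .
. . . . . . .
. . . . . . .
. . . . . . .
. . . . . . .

(1,4) (2,7) (3,3) (4,6) (5,2) (6,5) (7,1)

Row 1: Safe: 1, 2, 3, 4, 5, 6, 7. Place at column 4.
Row 2: attacked by (1,4)→{3,4,5}. Safe: 1, 2, 6, 7. Place at column 7.
Row 3: attacked by (1,4)→{2,4,6}; (2,7)→{6,7}. Safe: 1, 3, 5. Place at column 3.
Row 4: attacked by (1,4)→{1,4,7}; (2,7)→{5,7}; (3,3)→{2,3,4}. Safe: 6. Place at column 6.
Row 5: attacked by (1,4)→{4}; (2,7)→{4,7}; (3,3)→{1,3,5}; (4,6)→{5,6,7}. Safe: 2. Place at column 2.
Row 6: attacked by (1,4)→{4}; (2,7)→{3,7}; (3,3)→{3,6}; (4,6)→{4,6}; (5,2)→{1,2,3}. Safe: 5. Place at column 5.
Row 7: attacked by (1,4)→{4}; (2,7)→{2,7}; (3,3)→{3,7}; (4,6)→{3,6}; (5,2)→{2,4}; (6,5)→{4,5,6}. Safe: 1. Place at column 1.
Columns [4, 7, 3, 6, 2, 5, 1], r−c [-3, -5, 0, -2, 3, 1, 6], r+c [5, 9, 6, 10, 7, 11, 8] are all distinct, so no two queens attack.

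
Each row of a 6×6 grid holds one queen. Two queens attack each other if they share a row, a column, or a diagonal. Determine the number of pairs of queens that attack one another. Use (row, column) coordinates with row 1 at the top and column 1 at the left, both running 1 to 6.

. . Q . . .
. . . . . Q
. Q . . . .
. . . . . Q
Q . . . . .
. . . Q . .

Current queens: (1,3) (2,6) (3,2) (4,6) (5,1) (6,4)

Same column: (2,6)–(4,6) (column 6).
Same diagonal: (1,3)–(4,6) (|1−4| = |3−6| = 3); (4,6)–(6,4) (|4−6| = |6−4| = 2).
Total attacking pairs: 3.

3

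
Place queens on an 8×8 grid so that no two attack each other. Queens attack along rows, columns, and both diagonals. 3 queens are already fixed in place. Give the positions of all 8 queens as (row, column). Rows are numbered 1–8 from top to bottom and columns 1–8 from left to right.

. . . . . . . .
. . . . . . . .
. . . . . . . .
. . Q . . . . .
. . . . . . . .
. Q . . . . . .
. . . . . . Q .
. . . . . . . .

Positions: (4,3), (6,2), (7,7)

Row 1: attacked by (4,3)→{3,6}; (6,2)→{2,7}; (7,7)→{1,7}. Safe: 4, 5, 8. Place at column 8.
Row 2: attacked by (1,8)→{7,8}; (4,3)→{1,3,5}; (6,2)→{2,6}; (7,7)→{2,7}. Safe: 4. Place at column 4.
Row 3: attacked by (1,8)→{6,8}; (2,4)→{3,4,5}; (4,3)→{2,3,4}; (6,2)→{2,5}; (7,7)→{3,7}. Safe: 1. Place at column 1.
Row 5: attacked by (1,8)→{4,8}; (2,4)→{1,4,7}; (3,1)→{1,3}; (4,3)→{2,3,4}; (6,2)→{1,2,3}; (7,7)→{5,7}. Safe: 6. Place at column 6.
Row 8: attacked by (1,8)→{1,8}; (2,4)→{4}; (3,1)→{1,6}; (4,3)→{3,7}; (5,6)→{3,6}; (6,2)→{2,4}; (7,7)→{6,7,8}. Safe: 5. Place at column 5.
Columns [8, 4, 1, 3, 6, 2, 7, 5], r−c [-7, -2, 2, 1, -1, 4, 0, 3], r+c [9, 6, 4, 7, 11, 8, 14, 13] are all distinct, so no two queens attack.

(1,8) (2,4) (3,1) (4,3) (5,6) (6,2) (7,7) (8,5)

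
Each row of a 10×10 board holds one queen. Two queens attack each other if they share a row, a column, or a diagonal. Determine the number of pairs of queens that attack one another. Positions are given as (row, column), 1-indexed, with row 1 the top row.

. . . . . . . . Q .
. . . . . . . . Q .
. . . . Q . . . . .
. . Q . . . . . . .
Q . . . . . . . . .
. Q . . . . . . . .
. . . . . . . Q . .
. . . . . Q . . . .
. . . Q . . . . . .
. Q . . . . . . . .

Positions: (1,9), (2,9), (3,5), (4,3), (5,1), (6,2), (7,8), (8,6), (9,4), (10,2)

4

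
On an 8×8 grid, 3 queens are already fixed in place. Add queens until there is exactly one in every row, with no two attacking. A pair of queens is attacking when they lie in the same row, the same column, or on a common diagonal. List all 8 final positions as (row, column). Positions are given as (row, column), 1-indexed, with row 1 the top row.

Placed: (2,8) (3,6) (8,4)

Row 1: attacked by (2,8)→{7,8}; (3,6)→{4,6,8}; (8,4)→{4}. Safe: 1, 2, 3, 5. Place at column 2.
Row 4: attacked by (1,2)→{2,5}; (2,8)→{6,8}; (3,6)→{5,6,7}; (8,4)→{4,8}. Safe: 1, 3. Place at column 1.
Row 5: attacked by (1,2)→{2,6}; (2,8)→{5,8}; (3,6)→{4,6,8}; (4,1)→{1,2}; (8,4)→{1,4,7}. Safe: 3. Place at column 3.
Row 6: attacked by (1,2)→{2,7}; (2,8)→{4,8}; (3,6)→{3,6}; (4,1)→{1,3}; (5,3)→{2,3,4}; (8,4)→{2,4,6}. Safe: 5. Place at column 5.
Row 7: attacked by (1,2)→{2,8}; (2,8)→{3,8}; (3,6)→{2,6}; (4,1)→{1,4}; (5,3)→{1,3,5}; (6,5)→{4,5,6}; (8,4)→{3,4,5}. Safe: 7. Place at column 7.
Columns [2, 8, 6, 1, 3, 5, 7, 4], r−c [-1, -6, -3, 3, 2, 1, 0, 4], r+c [3, 10, 9, 5, 8, 11, 14, 12] are all distinct, so no two queens attack.

(1,2) (2,8) (3,6) (4,1) (5,3) (6,5) (7,7) (8,4)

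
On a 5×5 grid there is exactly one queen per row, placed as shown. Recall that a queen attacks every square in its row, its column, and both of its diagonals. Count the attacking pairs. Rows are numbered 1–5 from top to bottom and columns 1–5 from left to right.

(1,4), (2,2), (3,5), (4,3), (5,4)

2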